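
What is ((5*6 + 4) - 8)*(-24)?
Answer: -624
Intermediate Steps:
((5*6 + 4) - 8)*(-24) = ((30 + 4) - 8)*(-24) = (34 - 8)*(-24) = 26*(-24) = -624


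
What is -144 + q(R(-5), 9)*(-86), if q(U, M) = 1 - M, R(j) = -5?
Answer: 544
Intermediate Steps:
-144 + q(R(-5), 9)*(-86) = -144 + (1 - 1*9)*(-86) = -144 + (1 - 9)*(-86) = -144 - 8*(-86) = -144 + 688 = 544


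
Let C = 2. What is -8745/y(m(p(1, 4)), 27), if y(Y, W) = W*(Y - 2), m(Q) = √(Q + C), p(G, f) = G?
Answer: 5830/9 + 2915*√3/9 ≈ 1208.8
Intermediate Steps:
m(Q) = √(2 + Q) (m(Q) = √(Q + 2) = √(2 + Q))
y(Y, W) = W*(-2 + Y)
-8745/y(m(p(1, 4)), 27) = -8745*1/(27*(-2 + √(2 + 1))) = -8745*1/(27*(-2 + √3)) = -8745/(-54 + 27*√3)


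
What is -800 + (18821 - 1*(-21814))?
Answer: 39835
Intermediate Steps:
-800 + (18821 - 1*(-21814)) = -800 + (18821 + 21814) = -800 + 40635 = 39835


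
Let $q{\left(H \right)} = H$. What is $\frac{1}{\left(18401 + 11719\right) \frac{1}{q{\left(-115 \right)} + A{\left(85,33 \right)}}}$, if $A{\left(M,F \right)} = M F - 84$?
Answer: $\frac{1303}{15060} \approx 0.086521$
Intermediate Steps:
$A{\left(M,F \right)} = -84 + F M$ ($A{\left(M,F \right)} = F M - 84 = -84 + F M$)
$\frac{1}{\left(18401 + 11719\right) \frac{1}{q{\left(-115 \right)} + A{\left(85,33 \right)}}} = \frac{1}{\left(18401 + 11719\right) \frac{1}{-115 + \left(-84 + 33 \cdot 85\right)}} = \frac{1}{30120 \frac{1}{-115 + \left(-84 + 2805\right)}} = \frac{1}{30120 \frac{1}{-115 + 2721}} = \frac{1}{30120 \cdot \frac{1}{2606}} = \frac{1}{\frac{15060}{1303}} = \frac{1303}{15060}$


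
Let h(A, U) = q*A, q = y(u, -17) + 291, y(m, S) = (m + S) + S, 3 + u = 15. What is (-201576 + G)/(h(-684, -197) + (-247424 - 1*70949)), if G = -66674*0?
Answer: 201576/502369 ≈ 0.40125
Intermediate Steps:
u = 12 (u = -3 + 15 = 12)
G = 0
y(m, S) = m + 2*S (y(m, S) = (S + m) + S = m + 2*S)
q = 269 (q = (12 + 2*(-17)) + 291 = (12 - 34) + 291 = -22 + 291 = 269)
h(A, U) = 269*A
(-201576 + G)/(h(-684, -197) + (-247424 - 1*70949)) = (-201576 + 0)/(269*(-684) + (-247424 - 1*70949)) = -201576/(-183996 + (-247424 - 70949)) = -201576/(-183996 - 318373) = -201576/(-502369) = -201576*(-1/502369) = 201576/502369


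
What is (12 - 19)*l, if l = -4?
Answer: 28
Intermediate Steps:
(12 - 19)*l = (12 - 19)*(-4) = -7*(-4) = 28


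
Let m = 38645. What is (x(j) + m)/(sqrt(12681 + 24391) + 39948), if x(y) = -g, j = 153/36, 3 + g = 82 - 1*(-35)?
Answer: 384809097/398951408 - 38531*sqrt(2317)/398951408 ≈ 0.95990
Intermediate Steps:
g = 114 (g = -3 + (82 - 1*(-35)) = -3 + (82 + 35) = -3 + 117 = 114)
j = 17/4 (j = 153*(1/36) = 17/4 ≈ 4.2500)
x(y) = -114 (x(y) = -1*114 = -114)
(x(j) + m)/(sqrt(12681 + 24391) + 39948) = (-114 + 38645)/(sqrt(12681 + 24391) + 39948) = 38531/(sqrt(37072) + 39948) = 38531/(4*sqrt(2317) + 39948) = 38531/(39948 + 4*sqrt(2317))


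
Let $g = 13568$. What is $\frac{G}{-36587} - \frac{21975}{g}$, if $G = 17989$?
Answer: $- \frac{1048074077}{496412416} \approx -2.1113$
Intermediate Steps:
$\frac{G}{-36587} - \frac{21975}{g} = \frac{17989}{-36587} - \frac{21975}{13568} = 17989 \left(- \frac{1}{36587}\right) - \frac{21975}{13568} = - \frac{17989}{36587} - \frac{21975}{13568} = - \frac{1048074077}{496412416}$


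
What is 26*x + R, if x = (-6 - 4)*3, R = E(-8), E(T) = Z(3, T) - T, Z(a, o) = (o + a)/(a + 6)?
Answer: -6953/9 ≈ -772.56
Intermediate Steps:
Z(a, o) = (a + o)/(6 + a)
E(T) = ⅓ - 8*T/9 (E(T) = (3 + T)/(6 + 3) - T = (3 + T)/9 - T = (⅓ + T/9) - T = ⅓ - 8*T/9)
R = 67/9 (R = ⅓ - 8/9*(-8) = ⅓ + 64/9 = 67/9 ≈ 7.4444)
x = -30 (x = -10*3 = -30)
26*x + R = 26*(-30) + 67/9 = -780 + 67/9 = -6953/9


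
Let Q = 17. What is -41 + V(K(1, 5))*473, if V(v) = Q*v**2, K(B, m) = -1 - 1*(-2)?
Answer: 8000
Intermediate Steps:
K(B, m) = 1 (K(B, m) = -1 + 2 = 1)
V(v) = 17*v**2
-41 + V(K(1, 5))*473 = -41 + (17*1**2)*473 = -41 + (17*1)*473 = -41 + 17*473 = -41 + 8041 = 8000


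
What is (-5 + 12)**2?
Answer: 49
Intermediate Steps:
(-5 + 12)**2 = 7**2 = 49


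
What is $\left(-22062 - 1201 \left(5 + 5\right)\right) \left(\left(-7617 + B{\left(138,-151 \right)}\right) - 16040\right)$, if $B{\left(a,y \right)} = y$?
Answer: $811186176$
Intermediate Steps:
$\left(-22062 - 1201 \left(5 + 5\right)\right) \left(\left(-7617 + B{\left(138,-151 \right)}\right) - 16040\right) = \left(-22062 - 1201 \left(5 + 5\right)\right) \left(\left(-7617 - 151\right) - 16040\right) = \left(-22062 - 12010\right) \left(-7768 - 16040\right) = \left(-22062 - 12010\right) \left(-23808\right) = \left(-34072\right) \left(-23808\right) = 811186176$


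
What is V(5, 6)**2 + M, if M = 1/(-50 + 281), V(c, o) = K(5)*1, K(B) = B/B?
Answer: 232/231 ≈ 1.0043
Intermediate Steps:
K(B) = 1
V(c, o) = 1 (V(c, o) = 1*1 = 1)
M = 1/231 ≈ 0.0043290
V(5, 6)**2 + M = 1**2 + 1/231 = 1 + 1/231 = 232/231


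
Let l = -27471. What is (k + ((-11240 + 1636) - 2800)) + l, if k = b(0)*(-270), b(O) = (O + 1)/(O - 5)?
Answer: -39821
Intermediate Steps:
b(O) = (1 + O)/(-5 + O)
k = 54 (k = ((1 + 0)/(-5 + 0))*(-270) = (1/(-5))*(-270) = -⅕*1*(-270) = -⅕*(-270) = 54)
(k + ((-11240 + 1636) - 2800)) + l = (54 + ((-11240 + 1636) - 2800)) - 27471 = (54 + (-9604 - 2800)) - 27471 = (54 - 12404) - 27471 = -12350 - 27471 = -39821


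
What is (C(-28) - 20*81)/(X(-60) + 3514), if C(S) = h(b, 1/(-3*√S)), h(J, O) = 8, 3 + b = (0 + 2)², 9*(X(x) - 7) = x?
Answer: -372/811 ≈ -0.45869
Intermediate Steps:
X(x) = 7 + x/9
b = 1 (b = -3 + (0 + 2)² = -3 + 2² = -3 + 4 = 1)
C(S) = 8
(C(-28) - 20*81)/(X(-60) + 3514) = (8 - 20*81)/((7 + (⅑)*(-60)) + 3514) = (8 - 1620)/((7 - 20/3) + 3514) = -1612/(⅓ + 3514) = -1612/10543/3 = -1612*3/10543 = -372/811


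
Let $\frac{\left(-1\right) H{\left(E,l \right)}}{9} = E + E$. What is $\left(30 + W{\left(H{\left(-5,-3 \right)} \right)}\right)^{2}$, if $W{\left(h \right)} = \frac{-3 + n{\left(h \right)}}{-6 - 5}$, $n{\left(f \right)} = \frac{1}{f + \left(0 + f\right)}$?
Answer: $\frac{29691601}{32400} \approx 916.41$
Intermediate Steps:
$n{\left(f \right)} = \frac{1}{2 f}$ ($n{\left(f \right)} = \frac{1}{f + f} = \frac{1}{2 f}$)
$H{\left(E,l \right)} = - 18 E$ ($H{\left(E,l \right)} = - 9 \left(E + E\right) = - 9 \cdot 2 E = - 18 E$)
$W{\left(h \right)} = \frac{3}{11} - \frac{1}{22 h}$ ($W{\left(h \right)} = \frac{-3 + \frac{1}{2 h}}{-6 - 5} = \frac{-3 + \frac{1}{2 h}}{-11} = \left(-3 + \frac{1}{2 h}\right) \left(- \frac{1}{11}\right) = \frac{3}{11} - \frac{1}{22 h}$)
$\left(30 + W{\left(H{\left(-5,-3 \right)} \right)}\right)^{2} = \left(30 + \frac{-1 + 6 \left(\left(-18\right) \left(-5\right)\right)}{22 \left(\left(-18\right) \left(-5\right)\right)}\right)^{2} = \left(30 + \frac{-1 + 6 \cdot 90}{22 \cdot 90}\right)^{2} = \left(30 + \frac{1}{22} \cdot \frac{1}{90} \left(-1 + 540\right)\right)^{2} = \left(30 + \frac{1}{22} \cdot \frac{1}{90} \cdot 539\right)^{2} = \left(30 + \frac{49}{180}\right)^{2} = \left(\frac{5449}{180}\right)^{2} = \frac{29691601}{32400}$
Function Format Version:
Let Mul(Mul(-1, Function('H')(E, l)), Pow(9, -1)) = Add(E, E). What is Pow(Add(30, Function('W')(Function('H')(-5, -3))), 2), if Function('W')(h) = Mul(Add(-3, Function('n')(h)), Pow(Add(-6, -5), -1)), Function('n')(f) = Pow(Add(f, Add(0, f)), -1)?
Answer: Rational(29691601, 32400) ≈ 916.41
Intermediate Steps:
Function('n')(f) = Mul(Rational(1, 2), Pow(f, -1)) (Function('n')(f) = Pow(Add(f, f), -1) = Pow(Mul(2, f), -1) = Mul(Rational(1, 2), Pow(f, -1)))
Function('H')(E, l) = Mul(-18, E) (Function('H')(E, l) = Mul(-9, Add(E, E)) = Mul(-9, Mul(2, E)) = Mul(-18, E))
Function('W')(h) = Add(Rational(3, 11), Mul(Rational(-1, 22), Pow(h, -1))) (Function('W')(h) = Mul(Add(-3, Mul(Rational(1, 2), Pow(h, -1))), Pow(Add(-6, -5), -1)) = Mul(Add(-3, Mul(Rational(1, 2), Pow(h, -1))), Pow(-11, -1)) = Mul(Add(-3, Mul(Rational(1, 2), Pow(h, -1))), Rational(-1, 11)) = Add(Rational(3, 11), Mul(Rational(-1, 22), Pow(h, -1))))
Pow(Add(30, Function('W')(Function('H')(-5, -3))), 2) = Pow(Add(30, Mul(Rational(1, 22), Pow(Mul(-18, -5), -1), Add(-1, Mul(6, Mul(-18, -5))))), 2) = Pow(Add(30, Mul(Rational(1, 22), Pow(90, -1), Add(-1, Mul(6, 90)))), 2) = Pow(Add(30, Mul(Rational(1, 22), Rational(1, 90), Add(-1, 540))), 2) = Pow(Add(30, Mul(Rational(1, 22), Rational(1, 90), 539)), 2) = Pow(Add(30, Rational(49, 180)), 2) = Pow(Rational(5449, 180), 2) = Rational(29691601, 32400)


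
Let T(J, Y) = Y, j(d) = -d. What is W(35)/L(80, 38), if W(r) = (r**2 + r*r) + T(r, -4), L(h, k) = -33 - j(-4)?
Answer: -2446/37 ≈ -66.108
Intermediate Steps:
L(h, k) = -37 (L(h, k) = -33 - (-1)*(-4) = -33 - 1*4 = -33 - 4 = -37)
W(r) = -4 + 2*r**2 (W(r) = (r**2 + r*r) - 4 = (r**2 + r**2) - 4 = 2*r**2 - 4 = -4 + 2*r**2)
W(35)/L(80, 38) = (-4 + 2*35**2)/(-37) = (-4 + 2*1225)*(-1/37) = (-4 + 2450)*(-1/37) = 2446*(-1/37) = -2446/37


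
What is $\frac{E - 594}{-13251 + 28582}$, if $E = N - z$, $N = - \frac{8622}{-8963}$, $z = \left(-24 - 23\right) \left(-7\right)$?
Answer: $- \frac{8264227}{137411753} \approx -0.060142$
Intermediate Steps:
$z = 329$ ($z = \left(-24 - 23\right) \left(-7\right) = \left(-47\right) \left(-7\right) = 329$)
$N = \frac{8622}{8963}$ ($N = \left(-8622\right) \left(- \frac{1}{8963}\right) = \frac{8622}{8963} \approx 0.96196$)
$E = - \frac{2940205}{8963}$ ($E = \frac{8622}{8963} - 329 = - \frac{2940205}{8963} \approx -328.04$)
$\frac{E - 594}{-13251 + 28582} = \frac{- \frac{2940205}{8963} - 594}{-13251 + 28582} = - \frac{8264227}{8963 \cdot 15331} = \left(- \frac{8264227}{8963}\right) \frac{1}{15331} = - \frac{8264227}{137411753}$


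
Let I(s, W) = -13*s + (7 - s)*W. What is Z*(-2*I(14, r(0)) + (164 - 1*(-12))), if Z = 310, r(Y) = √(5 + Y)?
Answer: 167400 + 4340*√5 ≈ 1.7710e+5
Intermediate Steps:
I(s, W) = -13*s + W*(7 - s)
Z*(-2*I(14, r(0)) + (164 - 1*(-12))) = 310*(-2*(-13*14 + 7*√(5 + 0) - 1*√(5 + 0)*14) + (164 - 1*(-12))) = 310*(-2*(-182 + 7*√5 - 1*√5*14) + (164 + 12)) = 310*(-2*(-182 + 7*√5 - 14*√5) + 176) = 310*(-2*(-182 - 7*√5) + 176) = 310*((364 + 14*√5) + 176) = 310*(540 + 14*√5) = 167400 + 4340*√5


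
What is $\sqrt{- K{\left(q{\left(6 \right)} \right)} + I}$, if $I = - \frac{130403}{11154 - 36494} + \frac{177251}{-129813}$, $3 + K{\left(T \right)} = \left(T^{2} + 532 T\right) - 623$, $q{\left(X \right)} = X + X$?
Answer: $\frac{i \sqrt{325622524499990947695}}{234961530} \approx 76.8 i$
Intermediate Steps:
$q{\left(X \right)} = 2 X$
$K{\left(T \right)} = -626 + T^{2} + 532 T$ ($K{\left(T \right)} = -3 - \left(623 - T^{2} - 532 T\right) = -3 + \left(-623 + T^{2} + 532 T\right) = -626 + T^{2} + 532 T$)
$I = \frac{1776637757}{469923060}$ ($I = - \frac{130403}{-25340} + 177251 \left(- \frac{1}{129813}\right) = \left(-130403\right) \left(- \frac{1}{25340}\right) - \frac{177251}{129813} = \frac{18629}{3620} - \frac{177251}{129813} = \frac{1776637757}{469923060} \approx 3.7807$)
$\sqrt{- K{\left(q{\left(6 \right)} \right)} + I} = \sqrt{- (-626 + \left(2 \cdot 6\right)^{2} + 532 \cdot 2 \cdot 6) + \frac{1776637757}{469923060}} = \sqrt{- (-626 + 12^{2} + 532 \cdot 12) + \frac{1776637757}{469923060}} = \sqrt{- (-626 + 144 + 6384) + \frac{1776637757}{469923060}} = \sqrt{\left(-1\right) 5902 + \frac{1776637757}{469923060}} = \sqrt{-5902 + \frac{1776637757}{469923060}} = \sqrt{- \frac{2771709262363}{469923060}} = \frac{i \sqrt{325622524499990947695}}{234961530}$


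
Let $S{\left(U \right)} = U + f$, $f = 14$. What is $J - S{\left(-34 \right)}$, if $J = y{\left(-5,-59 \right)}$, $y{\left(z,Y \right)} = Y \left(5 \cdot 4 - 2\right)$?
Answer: $-1042$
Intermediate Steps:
$S{\left(U \right)} = 14 + U$ ($S{\left(U \right)} = U + 14 = 14 + U$)
$y{\left(z,Y \right)} = 18 Y$ ($y{\left(z,Y \right)} = Y \left(20 - 2\right) = Y 18 = 18 Y$)
$J = -1062$ ($J = 18 \left(-59\right) = -1062$)
$J - S{\left(-34 \right)} = -1062 - \left(14 - 34\right) = -1062 - -20 = -1062 + 20 = -1042$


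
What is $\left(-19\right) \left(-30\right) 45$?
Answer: $25650$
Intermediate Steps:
$\left(-19\right) \left(-30\right) 45 = 570 \cdot 45 = 25650$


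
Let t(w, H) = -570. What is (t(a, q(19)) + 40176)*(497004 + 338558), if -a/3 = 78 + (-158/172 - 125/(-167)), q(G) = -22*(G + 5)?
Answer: 33093268572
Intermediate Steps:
q(G) = -110 - 22*G (q(G) = -22*(5 + G) = -110 - 22*G)
a = -3353379/14362 (a = -3*(78 + (-158/172 - 125/(-167))) = -3*(78 + (-158*1/172 - 125*(-1/167))) = -3*(78 + (-79/86 + 125/167)) = -3*(78 - 2443/14362) = -3*1117793/14362 = -3353379/14362 ≈ -233.49)
(t(a, q(19)) + 40176)*(497004 + 338558) = (-570 + 40176)*(497004 + 338558) = 39606*835562 = 33093268572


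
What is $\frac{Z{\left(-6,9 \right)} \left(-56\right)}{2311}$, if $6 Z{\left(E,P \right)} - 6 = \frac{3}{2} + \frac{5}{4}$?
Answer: $- \frac{245}{6933} \approx -0.035338$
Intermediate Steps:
$Z{\left(E,P \right)} = \frac{35}{24}$ ($Z{\left(E,P \right)} = 1 + \frac{\frac{3}{2} + \frac{5}{4}}{6} = 1 + \frac{1}{6} \cdot \frac{11}{4} = 1 + \frac{11}{24} = \frac{35}{24}$)
$\frac{Z{\left(-6,9 \right)} \left(-56\right)}{2311} = \frac{\frac{35}{24} \left(-56\right)}{2311} = \left(- \frac{245}{3}\right) \frac{1}{2311} = - \frac{245}{6933}$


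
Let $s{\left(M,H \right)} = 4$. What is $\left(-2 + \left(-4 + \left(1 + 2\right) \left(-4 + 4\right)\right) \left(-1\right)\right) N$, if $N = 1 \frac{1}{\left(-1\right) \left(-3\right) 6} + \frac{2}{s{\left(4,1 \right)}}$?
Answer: $\frac{10}{9} \approx 1.1111$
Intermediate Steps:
$N = \frac{5}{9}$ ($N = 1 \frac{1}{\left(-1\right) \left(-3\right) 6} + \frac{2}{4} = 1 \frac{1}{3 \cdot 6} + 2 \cdot \frac{1}{4} = 1 \cdot \frac{1}{18} + \frac{1}{2} = \frac{1}{18} + \frac{1}{2} = \frac{5}{9} \approx 0.55556$)
$\left(-2 + \left(-4 + \left(1 + 2\right) \left(-4 + 4\right)\right) \left(-1\right)\right) N = \left(-2 + \left(-4 + \left(1 + 2\right) \left(-4 + 4\right)\right) \left(-1\right)\right) \frac{5}{9} = \left(-2 + \left(-4 + 3 \cdot 0\right) \left(-1\right)\right) \frac{5}{9} = \left(-2 + \left(-4 + 0\right) \left(-1\right)\right) \frac{5}{9} = \left(-2 - -4\right) \frac{5}{9} = \left(-2 + 4\right) \frac{5}{9} = 2 \cdot \frac{5}{9} = \frac{10}{9}$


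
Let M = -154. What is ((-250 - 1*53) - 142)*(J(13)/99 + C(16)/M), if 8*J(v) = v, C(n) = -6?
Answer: -136615/5544 ≈ -24.642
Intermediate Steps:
J(v) = v/8
((-250 - 1*53) - 142)*(J(13)/99 + C(16)/M) = ((-250 - 1*53) - 142)*(((1/8)*13)/99 - 6/(-154)) = ((-250 - 53) - 142)*((13/8)*(1/99) - 6*(-1/154)) = (-303 - 142)*(13/792 + 3/77) = -445*307/5544 = -136615/5544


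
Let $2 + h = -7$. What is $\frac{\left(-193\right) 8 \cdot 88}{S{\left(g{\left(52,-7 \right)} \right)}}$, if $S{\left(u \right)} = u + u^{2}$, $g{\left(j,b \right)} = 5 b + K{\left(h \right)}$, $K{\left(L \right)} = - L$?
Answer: $- \frac{67936}{325} \approx -209.03$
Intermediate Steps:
$h = -9$ ($h = -2 - 7 = -9$)
$g{\left(j,b \right)} = 9 + 5 b$ ($g{\left(j,b \right)} = 5 b - -9 = 5 b + 9 = 9 + 5 b$)
$\frac{\left(-193\right) 8 \cdot 88}{S{\left(g{\left(52,-7 \right)} \right)}} = \frac{\left(-193\right) 8 \cdot 88}{\left(9 + 5 \left(-7\right)\right) \left(1 + \left(9 + 5 \left(-7\right)\right)\right)} = \frac{\left(-1544\right) 88}{\left(9 - 35\right) \left(1 + \left(9 - 35\right)\right)} = - \frac{135872}{\left(-26\right) \left(1 - 26\right)} = - \frac{135872}{\left(-26\right) \left(-25\right)} = - \frac{135872}{650} = \left(-135872\right) \frac{1}{650} = - \frac{67936}{325}$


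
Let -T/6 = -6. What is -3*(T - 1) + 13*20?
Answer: 155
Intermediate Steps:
T = 36 (T = -6*(-6) = 36)
-3*(T - 1) + 13*20 = -3*(36 - 1) + 13*20 = -3*35 + 260 = -105 + 260 = 155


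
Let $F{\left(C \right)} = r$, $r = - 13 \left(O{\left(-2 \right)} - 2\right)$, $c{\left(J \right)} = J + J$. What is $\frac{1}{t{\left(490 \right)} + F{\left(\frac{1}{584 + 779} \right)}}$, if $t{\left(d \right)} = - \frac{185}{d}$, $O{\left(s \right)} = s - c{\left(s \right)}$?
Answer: $- \frac{98}{37} \approx -2.6486$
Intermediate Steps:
$c{\left(J \right)} = 2 J$
$O{\left(s \right)} = - s$ ($O{\left(s \right)} = s - 2 s = - s$)
$r = 0$ ($r = - 13 \left(\left(-1\right) \left(-2\right) - 2\right) = - 13 \left(2 - 2\right) = \left(-13\right) 0 = 0$)
$F{\left(C \right)} = 0$
$\frac{1}{t{\left(490 \right)} + F{\left(\frac{1}{584 + 779} \right)}} = \frac{1}{- \frac{185}{490} + 0} = \frac{1}{\left(-185\right) \frac{1}{490} + 0} = \frac{1}{- \frac{37}{98} + 0} = \frac{1}{- \frac{37}{98}} = - \frac{98}{37}$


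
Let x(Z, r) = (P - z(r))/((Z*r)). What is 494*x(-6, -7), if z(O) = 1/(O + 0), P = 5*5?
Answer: 43472/147 ≈ 295.73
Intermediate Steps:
P = 25
z(O) = 1/O
x(Z, r) = (25 - 1/r)/(Z*r) (x(Z, r) = (25 - 1/r)/((Z*r)) = (25 - 1/r)*(1/(Z*r)) = (25 - 1/r)/(Z*r))
494*x(-6, -7) = 494*((-1 + 25*(-7))/(-6*(-7)²)) = 494*(-⅙*1/49*(-1 - 175)) = 494*(-⅙*1/49*(-176)) = 494*(88/147) = 43472/147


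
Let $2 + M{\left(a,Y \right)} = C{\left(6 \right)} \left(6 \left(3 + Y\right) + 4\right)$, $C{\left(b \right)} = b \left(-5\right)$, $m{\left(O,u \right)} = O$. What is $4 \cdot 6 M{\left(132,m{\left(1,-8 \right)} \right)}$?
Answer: $-20208$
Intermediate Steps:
$C{\left(b \right)} = - 5 b$
$M{\left(a,Y \right)} = -662 - 180 Y$ ($M{\left(a,Y \right)} = -2 + \left(-5\right) 6 \left(6 \left(3 + Y\right) + 4\right) = -2 - 30 \left(\left(18 + 6 Y\right) + 4\right) = -2 - 30 \left(22 + 6 Y\right) = -2 - \left(660 + 180 Y\right) = -662 - 180 Y$)
$4 \cdot 6 M{\left(132,m{\left(1,-8 \right)} \right)} = 4 \cdot 6 \left(-662 - 180\right) = 24 \left(-662 - 180\right) = 24 \left(-842\right) = -20208$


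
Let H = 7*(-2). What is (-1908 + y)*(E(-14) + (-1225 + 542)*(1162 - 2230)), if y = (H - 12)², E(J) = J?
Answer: -898657760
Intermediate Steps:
H = -14
y = 676 (y = (-14 - 12)² = (-26)² = 676)
(-1908 + y)*(E(-14) + (-1225 + 542)*(1162 - 2230)) = (-1908 + 676)*(-14 + (-1225 + 542)*(1162 - 2230)) = -1232*(-14 - 683*(-1068)) = -1232*(-14 + 729444) = -1232*729430 = -898657760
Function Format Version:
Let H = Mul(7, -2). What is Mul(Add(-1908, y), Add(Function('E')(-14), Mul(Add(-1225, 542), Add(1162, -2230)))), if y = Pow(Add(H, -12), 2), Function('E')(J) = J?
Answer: -898657760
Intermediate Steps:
H = -14
y = 676 (y = Pow(Add(-14, -12), 2) = Pow(-26, 2) = 676)
Mul(Add(-1908, y), Add(Function('E')(-14), Mul(Add(-1225, 542), Add(1162, -2230)))) = Mul(Add(-1908, 676), Add(-14, Mul(Add(-1225, 542), Add(1162, -2230)))) = Mul(-1232, Add(-14, Mul(-683, -1068))) = Mul(-1232, Add(-14, 729444)) = Mul(-1232, 729430) = -898657760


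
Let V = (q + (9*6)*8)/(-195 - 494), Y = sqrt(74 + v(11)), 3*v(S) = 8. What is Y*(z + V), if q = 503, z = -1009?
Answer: -696136*sqrt(690)/2067 ≈ -8846.6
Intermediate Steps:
v(S) = 8/3 (v(S) = (1/3)*8 = 8/3)
Y = sqrt(690)/3 (Y = sqrt(74 + 8/3) = sqrt(230/3) = sqrt(690)/3 ≈ 8.7560)
V = -935/689 (V = (503 + (9*6)*8)/(-195 - 494) = (503 + 54*8)/(-689) = (503 + 432)*(-1/689) = 935*(-1/689) = -935/689 ≈ -1.3570)
Y*(z + V) = (sqrt(690)/3)*(-1009 - 935/689) = (sqrt(690)/3)*(-696136/689) = -696136*sqrt(690)/2067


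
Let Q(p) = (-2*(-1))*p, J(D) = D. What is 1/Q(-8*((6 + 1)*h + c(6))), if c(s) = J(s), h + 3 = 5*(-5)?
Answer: 1/3040 ≈ 0.00032895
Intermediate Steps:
h = -28 (h = -3 + 5*(-5) = -3 - 25 = -28)
c(s) = s
Q(p) = 2*p
1/Q(-8*((6 + 1)*h + c(6))) = 1/(2*(-8*((6 + 1)*(-28) + 6))) = 1/(2*(-8*(7*(-28) + 6))) = 1/(2*(-8*(-196 + 6))) = 1/(2*(-8*(-190))) = 1/(2*1520) = 1/3040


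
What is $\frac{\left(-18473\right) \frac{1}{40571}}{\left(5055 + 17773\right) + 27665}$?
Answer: $- \frac{637}{70639707} \approx -9.0176 \cdot 10^{-6}$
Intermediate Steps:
$\frac{\left(-18473\right) \frac{1}{40571}}{\left(5055 + 17773\right) + 27665} = \frac{\left(-18473\right) \frac{1}{40571}}{22828 + 27665} = - \frac{637}{1399 \cdot 50493} = \left(- \frac{637}{1399}\right) \frac{1}{50493} = - \frac{637}{70639707}$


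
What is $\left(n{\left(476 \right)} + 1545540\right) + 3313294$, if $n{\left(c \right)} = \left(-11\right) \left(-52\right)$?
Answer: $4859406$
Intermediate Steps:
$n{\left(c \right)} = 572$
$\left(n{\left(476 \right)} + 1545540\right) + 3313294 = \left(572 + 1545540\right) + 3313294 = 1546112 + 3313294 = 4859406$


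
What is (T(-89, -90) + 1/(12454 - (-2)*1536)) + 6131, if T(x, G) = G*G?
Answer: 220950507/15526 ≈ 14231.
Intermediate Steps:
T(x, G) = G²
(T(-89, -90) + 1/(12454 - (-2)*1536)) + 6131 = ((-90)² + 1/(12454 - (-2)*1536)) + 6131 = (8100 + 1/(12454 - 1*(-3072))) + 6131 = (8100 + 1/(12454 + 3072)) + 6131 = (8100 + 1/15526) + 6131 = 125760601/15526 + 6131 = 220950507/15526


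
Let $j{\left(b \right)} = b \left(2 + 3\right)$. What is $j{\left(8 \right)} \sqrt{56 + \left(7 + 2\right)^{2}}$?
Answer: $40 \sqrt{137} \approx 468.19$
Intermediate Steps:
$j{\left(b \right)} = 5 b$ ($j{\left(b \right)} = b 5 = 5 b$)
$j{\left(8 \right)} \sqrt{56 + \left(7 + 2\right)^{2}} = 5 \cdot 8 \sqrt{56 + \left(7 + 2\right)^{2}} = 40 \sqrt{56 + 9^{2}} = 40 \sqrt{56 + 81} = 40 \sqrt{137}$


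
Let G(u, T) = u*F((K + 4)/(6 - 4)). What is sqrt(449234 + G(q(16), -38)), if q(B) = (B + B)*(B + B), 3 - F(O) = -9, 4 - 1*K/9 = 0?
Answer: sqrt(461522) ≈ 679.35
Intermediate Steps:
K = 36 (K = 36 - 9*0 = 36 + 0 = 36)
F(O) = 12 (F(O) = 3 - 1*(-9) = 3 + 9 = 12)
q(B) = 4*B**2 (q(B) = (2*B)*(2*B) = 4*B**2)
G(u, T) = 12*u (G(u, T) = u*12 = 12*u)
sqrt(449234 + G(q(16), -38)) = sqrt(449234 + 12*(4*16**2)) = sqrt(449234 + 12*(4*256)) = sqrt(449234 + 12*1024) = sqrt(449234 + 12288) = sqrt(461522)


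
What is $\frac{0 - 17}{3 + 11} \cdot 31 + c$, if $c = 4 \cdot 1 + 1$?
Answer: $- \frac{457}{14} \approx -32.643$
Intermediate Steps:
$c = 5$ ($c = 4 + 1 = 5$)
$\frac{0 - 17}{3 + 11} \cdot 31 + c = \frac{0 - 17}{3 + 11} \cdot 31 + 5 = - \frac{17}{14} \cdot 31 + 5 = \left(-17\right) \frac{1}{14} \cdot 31 + 5 = \left(- \frac{17}{14}\right) 31 + 5 = - \frac{527}{14} + 5 = - \frac{457}{14}$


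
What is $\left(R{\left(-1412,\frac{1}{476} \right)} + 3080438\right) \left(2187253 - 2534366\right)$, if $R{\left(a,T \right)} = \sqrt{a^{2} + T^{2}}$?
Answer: $-1069260075494 - \frac{347113 \sqrt{451734540545}}{476} \approx -1.0697 \cdot 10^{12}$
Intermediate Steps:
$R{\left(a,T \right)} = \sqrt{T^{2} + a^{2}}$
$\left(R{\left(-1412,\frac{1}{476} \right)} + 3080438\right) \left(2187253 - 2534366\right) = \left(\sqrt{\left(\frac{1}{476}\right)^{2} + \left(-1412\right)^{2}} + 3080438\right) \left(2187253 - 2534366\right) = \left(\sqrt{\left(\frac{1}{476}\right)^{2} + 1993744} + 3080438\right) \left(-347113\right) = \left(\sqrt{\frac{1}{226576} + 1993744} + 3080438\right) \left(-347113\right) = \left(\sqrt{\frac{451734540545}{226576}} + 3080438\right) \left(-347113\right) = \left(\frac{\sqrt{451734540545}}{476} + 3080438\right) \left(-347113\right) = \left(3080438 + \frac{\sqrt{451734540545}}{476}\right) \left(-347113\right) = -1069260075494 - \frac{347113 \sqrt{451734540545}}{476}$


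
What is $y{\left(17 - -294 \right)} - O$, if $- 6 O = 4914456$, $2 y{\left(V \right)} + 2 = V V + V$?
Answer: $867591$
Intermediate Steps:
$y{\left(V \right)} = -1 + \frac{V}{2} + \frac{V^{2}}{2}$ ($y{\left(V \right)} = -1 + \frac{V V + V}{2} = -1 + \frac{V^{2} + V}{2} = -1 + \frac{V + V^{2}}{2} = -1 + \left(\frac{V}{2} + \frac{V^{2}}{2}\right) = -1 + \frac{V}{2} + \frac{V^{2}}{2}$)
$O = -819076$ ($O = \left(- \frac{1}{6}\right) 4914456 = -819076$)
$y{\left(17 - -294 \right)} - O = \left(-1 + \frac{17 - -294}{2} + \frac{\left(17 - -294\right)^{2}}{2}\right) - -819076 = \left(-1 + \frac{17 + 294}{2} + \frac{\left(17 + 294\right)^{2}}{2}\right) + 819076 = \left(-1 + \frac{1}{2} \cdot 311 + \frac{311^{2}}{2}\right) + 819076 = \left(-1 + \frac{311}{2} + \frac{1}{2} \cdot 96721\right) + 819076 = \left(-1 + \frac{311}{2} + \frac{96721}{2}\right) + 819076 = 48515 + 819076 = 867591$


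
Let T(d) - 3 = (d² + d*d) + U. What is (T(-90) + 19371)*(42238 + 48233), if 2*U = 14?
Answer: 3219048651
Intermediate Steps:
U = 7 (U = (½)*14 = 7)
T(d) = 10 + 2*d² (T(d) = 3 + ((d² + d*d) + 7) = 3 + ((d² + d²) + 7) = 3 + (2*d² + 7) = 3 + (7 + 2*d²) = 10 + 2*d²)
(T(-90) + 19371)*(42238 + 48233) = ((10 + 2*(-90)²) + 19371)*(42238 + 48233) = ((10 + 2*8100) + 19371)*90471 = ((10 + 16200) + 19371)*90471 = (16210 + 19371)*90471 = 35581*90471 = 3219048651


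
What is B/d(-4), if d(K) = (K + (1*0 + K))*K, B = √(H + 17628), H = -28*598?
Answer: √221/16 ≈ 0.92913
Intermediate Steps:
H = -16744
B = 2*√221 (B = √(-16744 + 17628) = √884 = 2*√221 ≈ 29.732)
d(K) = 2*K² (d(K) = (K + (0 + K))*K = (K + K)*K = (2*K)*K = 2*K²)
B/d(-4) = (2*√221)/((2*(-4)²)) = (2*√221)/((2*16)) = (2*√221)/32 = (2*√221)*(1/32) = √221/16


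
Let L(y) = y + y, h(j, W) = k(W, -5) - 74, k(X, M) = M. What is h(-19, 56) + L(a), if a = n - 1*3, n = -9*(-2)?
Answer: -49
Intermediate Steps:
n = 18
h(j, W) = -79 (h(j, W) = -5 - 74 = -79)
a = 15 (a = 18 - 1*3 = 18 - 3 = 15)
L(y) = 2*y
h(-19, 56) + L(a) = -79 + 2*15 = -79 + 30 = -49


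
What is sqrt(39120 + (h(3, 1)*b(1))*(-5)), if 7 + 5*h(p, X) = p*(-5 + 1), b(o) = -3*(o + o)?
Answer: 3*sqrt(4334) ≈ 197.50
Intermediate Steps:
b(o) = -6*o
h(p, X) = -7/5 - 4*p/5 (h(p, X) = -7/5 + (p*(-5 + 1))/5 = -7/5 + (p*(-4))/5 = -7/5 + (-4*p)/5 = -7/5 - 4*p/5)
sqrt(39120 + (h(3, 1)*b(1))*(-5)) = sqrt(39120 + ((-7/5 - 4/5*3)*(-6*1))*(-5)) = sqrt(39120 + ((-7/5 - 12/5)*(-6))*(-5)) = sqrt(39120 - 19/5*(-6)*(-5)) = sqrt(39120 + (114/5)*(-5)) = sqrt(39120 - 114) = sqrt(39006) = 3*sqrt(4334)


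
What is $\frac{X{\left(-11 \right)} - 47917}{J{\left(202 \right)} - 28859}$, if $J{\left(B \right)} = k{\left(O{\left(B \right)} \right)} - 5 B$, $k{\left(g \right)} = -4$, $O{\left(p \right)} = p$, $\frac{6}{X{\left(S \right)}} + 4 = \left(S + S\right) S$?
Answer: $\frac{5702120}{3554887} \approx 1.604$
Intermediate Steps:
$X{\left(S \right)} = \frac{6}{-4 + 2 S^{2}}$ ($X{\left(S \right)} = \frac{6}{-4 + \left(S + S\right) S} = \frac{6}{-4 + 2 S S} = \frac{6}{-4 + 2 S^{2}}$)
$J{\left(B \right)} = -4 - 5 B$
$\frac{X{\left(-11 \right)} - 47917}{J{\left(202 \right)} - 28859} = \frac{\frac{3}{-2 + \left(-11\right)^{2}} - 47917}{\left(-4 - 1010\right) - 28859} = \frac{\frac{3}{-2 + 121} - 47917}{\left(-4 - 1010\right) - 28859} = \frac{\frac{3}{119} - 47917}{-1014 - 28859} = \frac{3 \cdot \frac{1}{119} - 47917}{-29873} = \left(\frac{3}{119} - 47917\right) \left(- \frac{1}{29873}\right) = \left(- \frac{5702120}{119}\right) \left(- \frac{1}{29873}\right) = \frac{5702120}{3554887}$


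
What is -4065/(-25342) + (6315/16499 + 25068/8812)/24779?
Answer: 3664113818028471/22824263997023146 ≈ 0.16054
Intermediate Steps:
-4065/(-25342) + (6315/16499 + 25068/8812)/24779 = -4065*(-1/25342) + (6315*(1/16499) + 25068*(1/8812))*(1/24779) = 4065/25342 + (6315/16499 + 6267/2203)*(1/24779) = 4065/25342 + (117311178/36347297)*(1/24779) = 4065/25342 + 117311178/900649672363 = 3664113818028471/22824263997023146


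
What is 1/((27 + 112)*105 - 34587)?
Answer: -1/19992 ≈ -5.0020e-5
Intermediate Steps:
1/((27 + 112)*105 - 34587) = 1/(139*105 - 34587) = 1/(14595 - 34587) = 1/(-19992) = -1/19992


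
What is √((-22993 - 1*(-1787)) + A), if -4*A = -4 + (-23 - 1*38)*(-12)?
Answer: 2*I*√5347 ≈ 146.25*I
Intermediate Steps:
A = -182 (A = -(-4 + (-23 - 1*38)*(-12))/4 = -(-4 + (-23 - 38)*(-12))/4 = -(-4 - 61*(-12))/4 = -(-4 + 732)/4 = -¼*728 = -182)
√((-22993 - 1*(-1787)) + A) = √((-22993 - 1*(-1787)) - 182) = √((-22993 + 1787) - 182) = √(-21206 - 182) = √(-21388) = 2*I*√5347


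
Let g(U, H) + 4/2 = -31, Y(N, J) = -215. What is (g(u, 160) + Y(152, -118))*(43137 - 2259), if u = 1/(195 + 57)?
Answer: -10137744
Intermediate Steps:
u = 1/252 ≈ 0.0039683
g(U, H) = -33 (g(U, H) = -2 - 31 = -33)
(g(u, 160) + Y(152, -118))*(43137 - 2259) = (-33 - 215)*(43137 - 2259) = -248*40878 = -10137744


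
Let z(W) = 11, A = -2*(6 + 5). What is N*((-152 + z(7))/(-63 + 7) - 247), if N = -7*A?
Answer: -150601/4 ≈ -37650.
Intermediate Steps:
A = -22 (A = -2*11 = -22)
N = 154 (N = -7*(-22) = 154)
N*((-152 + z(7))/(-63 + 7) - 247) = 154*((-152 + 11)/(-63 + 7) - 247) = 154*(-141/(-56) - 247) = 154*(-141*(-1/56) - 247) = 154*(141/56 - 247) = 154*(-13691/56) = -150601/4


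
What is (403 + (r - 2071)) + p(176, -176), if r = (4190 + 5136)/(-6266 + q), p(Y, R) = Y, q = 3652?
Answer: -1954707/1307 ≈ -1495.6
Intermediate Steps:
r = -4663/1307 (r = (4190 + 5136)/(-6266 + 3652) = 9326/(-2614) = 9326*(-1/2614) = -4663/1307 ≈ -3.5677)
(403 + (r - 2071)) + p(176, -176) = (403 + (-4663/1307 - 2071)) + 176 = (403 - 2711460/1307) + 176 = -2184739/1307 + 176 = -1954707/1307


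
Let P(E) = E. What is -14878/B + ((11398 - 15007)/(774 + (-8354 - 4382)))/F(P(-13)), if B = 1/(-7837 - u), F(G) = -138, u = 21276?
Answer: 238337919788725/550252 ≈ 4.3314e+8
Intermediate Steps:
B = -1/29113 (B = 1/(-7837 - 1*21276) = 1/(-7837 - 21276) = 1/(-29113) = -1/29113 ≈ -3.4349e-5)
-14878/B + ((11398 - 15007)/(774 + (-8354 - 4382)))/F(P(-13)) = -14878/(-1/29113) + ((11398 - 15007)/(774 + (-8354 - 4382)))/(-138) = -14878*(-29113) - 3609/(774 - 12736)*(-1/138) = 433143214 - 3609/(-11962)*(-1/138) = 433143214 - 3609*(-1/11962)*(-1/138) = 433143214 + (3609/11962)*(-1/138) = 433143214 - 1203/550252 = 238337919788725/550252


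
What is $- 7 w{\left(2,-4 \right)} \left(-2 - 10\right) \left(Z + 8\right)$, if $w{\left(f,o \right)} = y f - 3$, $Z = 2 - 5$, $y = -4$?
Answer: $-4620$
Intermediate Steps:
$Z = -3$ ($Z = 2 - 5 = -3$)
$w{\left(f,o \right)} = -3 - 4 f$ ($w{\left(f,o \right)} = - 4 f - 3 = -3 - 4 f$)
$- 7 w{\left(2,-4 \right)} \left(-2 - 10\right) \left(Z + 8\right) = - 7 \left(-3 - 8\right) \left(-2 - 10\right) \left(-3 + 8\right) = - 7 \left(-3 - 8\right) \left(\left(-12\right) 5\right) = \left(-7\right) \left(-11\right) \left(-60\right) = 77 \left(-60\right) = -4620$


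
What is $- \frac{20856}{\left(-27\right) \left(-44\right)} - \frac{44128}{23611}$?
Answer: $- \frac{589670}{30357} \approx -19.424$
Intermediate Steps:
$- \frac{20856}{\left(-27\right) \left(-44\right)} - \frac{44128}{23611} = - \frac{20856}{1188} - \frac{6304}{3373} = \left(-20856\right) \frac{1}{1188} - \frac{6304}{3373} = - \frac{158}{9} - \frac{6304}{3373} = - \frac{589670}{30357}$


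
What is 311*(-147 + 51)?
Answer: -29856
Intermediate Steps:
311*(-147 + 51) = 311*(-96) = -29856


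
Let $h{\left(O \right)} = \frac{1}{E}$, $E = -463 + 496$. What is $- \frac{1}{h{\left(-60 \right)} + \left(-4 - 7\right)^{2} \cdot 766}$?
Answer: $- \frac{33}{3058639} \approx -1.0789 \cdot 10^{-5}$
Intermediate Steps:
$E = 33$
$h{\left(O \right)} = \frac{1}{33}$
$- \frac{1}{h{\left(-60 \right)} + \left(-4 - 7\right)^{2} \cdot 766} = - \frac{1}{\frac{1}{33} + \left(-4 - 7\right)^{2} \cdot 766} = - \frac{1}{\frac{1}{33} + \left(-11\right)^{2} \cdot 766} = - \frac{1}{\frac{1}{33} + 121 \cdot 766} = - \frac{1}{\frac{1}{33} + 92686} = - \frac{1}{\frac{3058639}{33}} = \left(-1\right) \frac{33}{3058639} = - \frac{33}{3058639}$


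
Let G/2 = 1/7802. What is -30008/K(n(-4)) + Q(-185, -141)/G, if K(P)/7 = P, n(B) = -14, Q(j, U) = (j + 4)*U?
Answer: 4878328633/49 ≈ 9.9558e+7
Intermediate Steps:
Q(j, U) = U*(4 + j) (Q(j, U) = (4 + j)*U = U*(4 + j))
G = 1/3901 (G = 2/7802 = 2*(1/7802) = 1/3901 ≈ 0.00025634)
K(P) = 7*P
-30008/K(n(-4)) + Q(-185, -141)/G = -30008/(7*(-14)) + (-141*(4 - 185))/(1/3901) = -30008/(-98) - 141*(-181)*3901 = -30008*(-1/98) + 25521*3901 = 15004/49 + 99557421 = 4878328633/49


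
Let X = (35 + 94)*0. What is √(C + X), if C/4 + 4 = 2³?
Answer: 4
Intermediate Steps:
C = 16 (C = -16 + 4*2³ = -16 + 4*8 = -16 + 32 = 16)
X = 0 (X = 129*0 = 0)
√(C + X) = √(16 + 0) = √16 = 4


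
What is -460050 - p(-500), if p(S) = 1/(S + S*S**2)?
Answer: -57506480024999/125000500 ≈ -4.6005e+5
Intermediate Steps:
p(S) = 1/(S + S**3)
-460050 - p(-500) = -460050 - 1/(-500 + (-500)**3) = -460050 - 1/(-500 - 125000000) = -460050 - 1/(-125000500) = -460050 - 1*(-1/125000500) = -460050 + 1/125000500 = -57506480024999/125000500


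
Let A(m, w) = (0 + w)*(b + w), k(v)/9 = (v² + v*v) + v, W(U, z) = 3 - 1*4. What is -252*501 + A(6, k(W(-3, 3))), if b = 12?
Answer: -126063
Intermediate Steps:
W(U, z) = -1 (W(U, z) = 3 - 4 = -1)
k(v) = 9*v + 18*v² (k(v) = 9*((v² + v*v) + v) = 9*((v² + v²) + v) = 9*(2*v² + v) = 9*(v + 2*v²) = 9*v + 18*v²)
A(m, w) = w*(12 + w) (A(m, w) = (0 + w)*(12 + w) = w*(12 + w))
-252*501 + A(6, k(W(-3, 3))) = -252*501 + (9*(-1)*(1 + 2*(-1)))*(12 + 9*(-1)*(1 + 2*(-1))) = -126252 + (9*(-1)*(1 - 2))*(12 + 9*(-1)*(1 - 2)) = -126252 + (9*(-1)*(-1))*(12 + 9*(-1)*(-1)) = -126252 + 9*(12 + 9) = -126252 + 9*21 = -126252 + 189 = -126063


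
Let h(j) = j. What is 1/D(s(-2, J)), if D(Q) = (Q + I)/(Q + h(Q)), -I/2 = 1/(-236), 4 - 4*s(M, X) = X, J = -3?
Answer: 826/415 ≈ 1.9904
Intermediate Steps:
s(M, X) = 1 - X/4
I = 1/118 (I = -2/(-236) = -2*(-1/236) = 1/118 ≈ 0.0084746)
D(Q) = (1/118 + Q)/(2*Q) (D(Q) = (Q + 1/118)/(Q + Q) = (1/118 + Q)/((2*Q)) = (1/118 + Q)*(1/(2*Q)) = (1/118 + Q)/(2*Q))
1/D(s(-2, J)) = 1/((1 + 118*(1 - 1/4*(-3)))/(236*(1 - 1/4*(-3)))) = 1/((1 + 118*(1 + 3/4))/(236*(1 + 3/4))) = 1/((1 + 118*(7/4))/(236*(7/4))) = 1/((1/236)*(4/7)*(1 + 413/2)) = 1/((1/236)*(4/7)*(415/2)) = 1/(415/826) = 826/415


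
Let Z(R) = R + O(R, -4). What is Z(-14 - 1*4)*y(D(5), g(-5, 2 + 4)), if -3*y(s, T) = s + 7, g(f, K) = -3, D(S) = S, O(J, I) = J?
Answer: 144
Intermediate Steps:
y(s, T) = -7/3 - s/3 (y(s, T) = -(s + 7)/3 = -(7 + s)/3 = -7/3 - s/3)
Z(R) = 2*R (Z(R) = R + R = 2*R)
Z(-14 - 1*4)*y(D(5), g(-5, 2 + 4)) = (2*(-14 - 1*4))*(-7/3 - ⅓*5) = (2*(-14 - 4))*(-7/3 - 5/3) = (2*(-18))*(-4) = -36*(-4) = 144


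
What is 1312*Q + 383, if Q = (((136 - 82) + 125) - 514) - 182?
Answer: -677921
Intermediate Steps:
Q = -517 (Q = ((54 + 125) - 514) - 182 = (179 - 514) - 182 = -335 - 182 = -517)
1312*Q + 383 = 1312*(-517) + 383 = -678304 + 383 = -677921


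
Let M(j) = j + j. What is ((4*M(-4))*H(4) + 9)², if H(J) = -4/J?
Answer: 1681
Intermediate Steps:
M(j) = 2*j
((4*M(-4))*H(4) + 9)² = ((4*(2*(-4)))*(-4/4) + 9)² = ((4*(-8))*(-4*¼) + 9)² = (-32*(-1) + 9)² = (32 + 9)² = 41² = 1681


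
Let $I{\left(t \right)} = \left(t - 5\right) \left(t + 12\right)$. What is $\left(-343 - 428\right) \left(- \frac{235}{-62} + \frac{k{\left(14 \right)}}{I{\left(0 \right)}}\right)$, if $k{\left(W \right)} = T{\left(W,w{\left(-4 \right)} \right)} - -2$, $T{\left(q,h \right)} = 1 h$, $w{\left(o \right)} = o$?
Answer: $- \frac{456946}{155} \approx -2948.0$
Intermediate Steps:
$I{\left(t \right)} = \left(-5 + t\right) \left(12 + t\right)$
$T{\left(q,h \right)} = h$
$k{\left(W \right)} = -2$ ($k{\left(W \right)} = -4 - -2 = -4 + 2 = -2$)
$\left(-343 - 428\right) \left(- \frac{235}{-62} + \frac{k{\left(14 \right)}}{I{\left(0 \right)}}\right) = \left(-343 - 428\right) \left(- \frac{235}{-62} - \frac{2}{-60 + 0^{2} + 7 \cdot 0}\right) = - 771 \left(\left(-235\right) \left(- \frac{1}{62}\right) - \frac{2}{-60 + 0 + 0}\right) = - 771 \left(\frac{235}{62} - \frac{2}{-60}\right) = - 771 \left(\frac{235}{62} - - \frac{1}{30}\right) = - 771 \left(\frac{235}{62} + \frac{1}{30}\right) = \left(-771\right) \frac{1778}{465} = - \frac{456946}{155}$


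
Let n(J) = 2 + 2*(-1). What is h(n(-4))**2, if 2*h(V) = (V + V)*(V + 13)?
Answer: 0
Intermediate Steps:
n(J) = 0 (n(J) = 2 - 2 = 0)
h(V) = V*(13 + V) (h(V) = ((V + V)*(V + 13))/2 = ((2*V)*(13 + V))/2 = (2*V*(13 + V))/2 = V*(13 + V))
h(n(-4))**2 = (0*(13 + 0))**2 = (0*13)**2 = 0**2 = 0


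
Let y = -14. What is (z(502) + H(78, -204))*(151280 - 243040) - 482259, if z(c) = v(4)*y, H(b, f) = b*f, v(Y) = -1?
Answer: 1458318221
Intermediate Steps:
z(c) = 14 (z(c) = -1*(-14) = 14)
(z(502) + H(78, -204))*(151280 - 243040) - 482259 = (14 + 78*(-204))*(151280 - 243040) - 482259 = (14 - 15912)*(-91760) - 482259 = -15898*(-91760) - 482259 = 1458800480 - 482259 = 1458318221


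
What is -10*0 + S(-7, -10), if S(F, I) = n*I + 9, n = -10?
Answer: 109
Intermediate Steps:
S(F, I) = 9 - 10*I (S(F, I) = -10*I + 9 = 9 - 10*I)
-10*0 + S(-7, -10) = -10*0 + (9 - 10*(-10)) = 0 + (9 + 100) = 0 + 109 = 109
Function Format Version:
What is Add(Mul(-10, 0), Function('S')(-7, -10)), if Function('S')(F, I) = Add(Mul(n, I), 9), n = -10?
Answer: 109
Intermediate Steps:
Function('S')(F, I) = Add(9, Mul(-10, I)) (Function('S')(F, I) = Add(Mul(-10, I), 9) = Add(9, Mul(-10, I)))
Add(Mul(-10, 0), Function('S')(-7, -10)) = Add(Mul(-10, 0), Add(9, Mul(-10, -10))) = Add(0, Add(9, 100)) = Add(0, 109) = 109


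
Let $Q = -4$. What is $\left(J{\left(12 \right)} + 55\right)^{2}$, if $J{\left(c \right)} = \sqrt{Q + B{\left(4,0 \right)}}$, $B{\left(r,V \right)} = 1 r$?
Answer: $3025$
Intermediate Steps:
$B{\left(r,V \right)} = r$
$J{\left(c \right)} = 0$ ($J{\left(c \right)} = \sqrt{-4 + 4} = \sqrt{0} = 0$)
$\left(J{\left(12 \right)} + 55\right)^{2} = \left(0 + 55\right)^{2} = 55^{2} = 3025$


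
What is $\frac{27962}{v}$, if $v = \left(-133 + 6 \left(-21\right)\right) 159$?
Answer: $- \frac{27962}{41181} \approx -0.679$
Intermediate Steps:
$v = -41181$ ($v = \left(-133 - 126\right) 159 = \left(-259\right) 159 = -41181$)
$\frac{27962}{v} = \frac{27962}{-41181} = 27962 \left(- \frac{1}{41181}\right) = - \frac{27962}{41181}$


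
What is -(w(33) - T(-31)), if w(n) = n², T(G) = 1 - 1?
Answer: -1089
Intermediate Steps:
T(G) = 0
-(w(33) - T(-31)) = -(33² - 1*0) = -(1089 + 0) = -1*1089 = -1089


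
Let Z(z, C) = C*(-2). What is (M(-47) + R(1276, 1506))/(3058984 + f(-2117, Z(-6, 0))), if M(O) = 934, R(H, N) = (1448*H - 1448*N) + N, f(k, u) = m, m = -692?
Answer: -82650/764573 ≈ -0.10810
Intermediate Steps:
Z(z, C) = -2*C
f(k, u) = -692
R(H, N) = -1447*N + 1448*H (R(H, N) = (-1448*N + 1448*H) + N = -1447*N + 1448*H)
(M(-47) + R(1276, 1506))/(3058984 + f(-2117, Z(-6, 0))) = (934 + (-1447*1506 + 1448*1276))/(3058984 - 692) = (934 + (-2179182 + 1847648))/3058292 = (934 - 331534)*(1/3058292) = -330600*1/3058292 = -82650/764573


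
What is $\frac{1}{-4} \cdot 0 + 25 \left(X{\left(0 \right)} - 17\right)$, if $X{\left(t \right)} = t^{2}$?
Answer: $-425$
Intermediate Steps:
$\frac{1}{-4} \cdot 0 + 25 \left(X{\left(0 \right)} - 17\right) = \frac{1}{-4} \cdot 0 + 25 \left(0^{2} - 17\right) = \left(- \frac{1}{4}\right) 0 + 25 \left(0 - 17\right) = 0 + 25 \left(-17\right) = 0 - 425 = -425$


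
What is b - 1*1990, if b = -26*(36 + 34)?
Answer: -3810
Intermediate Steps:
b = -1820 (b = -26*70 = -1820)
b - 1*1990 = -1820 - 1*1990 = -1820 - 1990 = -3810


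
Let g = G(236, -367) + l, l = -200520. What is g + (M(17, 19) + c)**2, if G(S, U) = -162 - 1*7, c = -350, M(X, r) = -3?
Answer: -76080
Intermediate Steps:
G(S, U) = -169 (G(S, U) = -162 - 7 = -169)
g = -200689 (g = -169 - 200520 = -200689)
g + (M(17, 19) + c)**2 = -200689 + (-3 - 350)**2 = -200689 + (-353)**2 = -200689 + 124609 = -76080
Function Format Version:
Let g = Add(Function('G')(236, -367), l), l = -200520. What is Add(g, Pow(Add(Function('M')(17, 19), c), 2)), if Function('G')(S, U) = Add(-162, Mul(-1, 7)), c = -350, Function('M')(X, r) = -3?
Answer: -76080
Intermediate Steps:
Function('G')(S, U) = -169 (Function('G')(S, U) = Add(-162, -7) = -169)
g = -200689 (g = Add(-169, -200520) = -200689)
Add(g, Pow(Add(Function('M')(17, 19), c), 2)) = Add(-200689, Pow(Add(-3, -350), 2)) = Add(-200689, Pow(-353, 2)) = Add(-200689, 124609) = -76080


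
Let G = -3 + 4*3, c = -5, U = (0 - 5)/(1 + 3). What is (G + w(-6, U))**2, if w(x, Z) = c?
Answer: 16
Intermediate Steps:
U = -5/4 ≈ -1.2500
w(x, Z) = -5
G = 9 (G = -3 + 12 = 9)
(G + w(-6, U))**2 = (9 - 5)**2 = 4**2 = 16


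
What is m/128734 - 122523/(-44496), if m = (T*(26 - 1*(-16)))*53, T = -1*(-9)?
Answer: 2777384791/954691344 ≈ 2.9092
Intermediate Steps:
T = 9
m = 20034 (m = (9*(26 - 1*(-16)))*53 = (9*(26 + 16))*53 = (9*42)*53 = 378*53 = 20034)
m/128734 - 122523/(-44496) = 20034/128734 - 122523/(-44496) = 20034*(1/128734) - 122523*(-1/44496) = 10017/64367 + 40841/14832 = 2777384791/954691344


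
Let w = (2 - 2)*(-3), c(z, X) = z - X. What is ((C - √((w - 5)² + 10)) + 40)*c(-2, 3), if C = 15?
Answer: -275 + 5*√35 ≈ -245.42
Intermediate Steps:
w = 0 (w = 0*(-3) = 0)
((C - √((w - 5)² + 10)) + 40)*c(-2, 3) = ((15 - √((0 - 5)² + 10)) + 40)*(-2 - 1*3) = ((15 - √((-5)² + 10)) + 40)*(-2 - 3) = ((15 - √(25 + 10)) + 40)*(-5) = ((15 - √35) + 40)*(-5) = (55 - √35)*(-5) = -275 + 5*√35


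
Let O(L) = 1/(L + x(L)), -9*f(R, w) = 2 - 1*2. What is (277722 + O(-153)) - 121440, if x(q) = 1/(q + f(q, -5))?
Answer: 3658561467/23410 ≈ 1.5628e+5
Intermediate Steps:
f(R, w) = 0 (f(R, w) = -(2 - 1*2)/9 = -(2 - 2)/9 = -1/9*0 = 0)
x(q) = 1/q (x(q) = 1/(q + 0) = 1/q)
O(L) = 1/(L + 1/L)
(277722 + O(-153)) - 121440 = (277722 - 153/(1 + (-153)**2)) - 121440 = (277722 - 153/(1 + 23409)) - 121440 = (277722 - 153/23410) - 121440 = 6501471867/23410 - 121440 = 3658561467/23410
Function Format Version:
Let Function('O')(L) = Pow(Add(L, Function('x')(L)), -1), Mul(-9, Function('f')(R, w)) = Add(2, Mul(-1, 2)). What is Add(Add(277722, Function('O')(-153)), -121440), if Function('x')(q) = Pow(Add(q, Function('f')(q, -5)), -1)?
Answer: Rational(3658561467, 23410) ≈ 1.5628e+5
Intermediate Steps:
Function('f')(R, w) = 0 (Function('f')(R, w) = Mul(Rational(-1, 9), Add(2, Mul(-1, 2))) = Mul(Rational(-1, 9), Add(2, -2)) = Mul(Rational(-1, 9), 0) = 0)
Function('x')(q) = Pow(q, -1) (Function('x')(q) = Pow(Add(q, 0), -1) = Pow(q, -1))
Function('O')(L) = Pow(Add(L, Pow(L, -1)), -1)
Add(Add(277722, Function('O')(-153)), -121440) = Add(Add(277722, Mul(-153, Pow(Add(1, Pow(-153, 2)), -1))), -121440) = Add(Add(277722, Mul(-153, Pow(Add(1, 23409), -1))), -121440) = Add(Add(277722, Mul(-153, Pow(23410, -1))), -121440) = Add(Add(277722, Mul(-153, Rational(1, 23410))), -121440) = Add(Add(277722, Rational(-153, 23410)), -121440) = Add(Rational(6501471867, 23410), -121440) = Rational(3658561467, 23410)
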